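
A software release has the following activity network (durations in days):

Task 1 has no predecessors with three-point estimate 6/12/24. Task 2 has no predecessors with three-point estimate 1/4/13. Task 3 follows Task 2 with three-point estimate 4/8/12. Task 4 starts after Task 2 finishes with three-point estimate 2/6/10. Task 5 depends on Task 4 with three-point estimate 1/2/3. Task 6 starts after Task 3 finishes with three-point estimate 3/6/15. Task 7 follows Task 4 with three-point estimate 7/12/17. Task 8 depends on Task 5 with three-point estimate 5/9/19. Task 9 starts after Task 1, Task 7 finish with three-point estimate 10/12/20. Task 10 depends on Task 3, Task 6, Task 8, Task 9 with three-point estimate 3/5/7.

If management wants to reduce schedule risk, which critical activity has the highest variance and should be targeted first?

Task 2

te_Task 1 = (6 + 4·12 + 24)/6 = 78/6 = 13; σ²_Task 1 = ((24−6)/6)² = 9.000
te_Task 2 = (1 + 4·4 + 13)/6 = 30/6 = 5; σ²_Task 2 = ((13−1)/6)² = 4.000
te_Task 3 = (4 + 4·8 + 12)/6 = 48/6 = 8; σ²_Task 3 = ((12−4)/6)² = 1.778
te_Task 4 = (2 + 4·6 + 10)/6 = 36/6 = 6; σ²_Task 4 = ((10−2)/6)² = 1.778
te_Task 5 = (1 + 4·2 + 3)/6 = 12/6 = 2; σ²_Task 5 = ((3−1)/6)² = 0.111
te_Task 6 = (3 + 4·6 + 15)/6 = 42/6 = 7; σ²_Task 6 = ((15−3)/6)² = 4.000
te_Task 7 = (7 + 4·12 + 17)/6 = 72/6 = 12; σ²_Task 7 = ((17−7)/6)² = 2.778
te_Task 8 = (5 + 4·9 + 19)/6 = 60/6 = 10; σ²_Task 8 = ((19−5)/6)² = 5.444
te_Task 9 = (10 + 4·12 + 20)/6 = 78/6 = 13; σ²_Task 9 = ((20−10)/6)² = 2.778
te_Task 10 = (3 + 4·5 + 7)/6 = 30/6 = 5; σ²_Task 10 = ((7−3)/6)² = 0.444

Forward pass:
ES_Task 1 = 0; EF_Task 1 = 13
ES_Task 2 = 0; EF_Task 2 = 5
ES_Task 3 = 5; EF_Task 3 = 5+8 = 13
ES_Task 4 = 5; EF_Task 4 = 5+6 = 11
ES_Task 5 = 11; EF_Task 5 = 11+2 = 13
ES_Task 6 = 13; EF_Task 6 = 13+7 = 20
ES_Task 7 = 11; EF_Task 7 = 11+12 = 23
ES_Task 8 = 13; EF_Task 8 = 13+10 = 23
ES_Task 9 = max(EF_Task 1=13, EF_Task 7=23) = 23; EF_Task 9 = 23+13 = 36
ES_Task 10 = max(EF_Task 3=13, EF_Task 6=20, EF_Task 8=23, EF_Task 9=36) = 36; EF_Task 10 = 36+5 = 41
Expected project duration μ = 41 days. Critical path: Task 2 → Task 4 → Task 7 → Task 9 → Task 10.

Variances on critical path: σ²_Task 2=4.000, σ²_Task 4=1.778, σ²_Task 7=2.778, σ²_Task 9=2.778, σ²_Task 10=0.444.
Largest is σ²_Task 2 = 4.000.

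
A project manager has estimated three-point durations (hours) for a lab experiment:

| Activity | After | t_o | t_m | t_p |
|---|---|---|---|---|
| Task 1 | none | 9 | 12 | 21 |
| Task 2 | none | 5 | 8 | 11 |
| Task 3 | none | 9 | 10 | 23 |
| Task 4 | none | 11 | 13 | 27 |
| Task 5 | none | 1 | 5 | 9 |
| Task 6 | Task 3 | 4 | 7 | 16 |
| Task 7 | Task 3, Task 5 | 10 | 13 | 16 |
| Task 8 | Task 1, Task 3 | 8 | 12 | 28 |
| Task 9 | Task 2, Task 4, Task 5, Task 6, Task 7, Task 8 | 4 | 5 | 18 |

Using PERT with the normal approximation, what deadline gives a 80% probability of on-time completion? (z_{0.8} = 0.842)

37.8 hours

te_Task 1 = (9 + 4·12 + 21)/6 = 78/6 = 13; σ²_Task 1 = ((21−9)/6)² = 4.000
te_Task 2 = (5 + 4·8 + 11)/6 = 48/6 = 8; σ²_Task 2 = ((11−5)/6)² = 1.000
te_Task 3 = (9 + 4·10 + 23)/6 = 72/6 = 12; σ²_Task 3 = ((23−9)/6)² = 5.444
te_Task 4 = (11 + 4·13 + 27)/6 = 90/6 = 15; σ²_Task 4 = ((27−11)/6)² = 7.111
te_Task 5 = (1 + 4·5 + 9)/6 = 30/6 = 5; σ²_Task 5 = ((9−1)/6)² = 1.778
te_Task 6 = (4 + 4·7 + 16)/6 = 48/6 = 8; σ²_Task 6 = ((16−4)/6)² = 4.000
te_Task 7 = (10 + 4·13 + 16)/6 = 78/6 = 13; σ²_Task 7 = ((16−10)/6)² = 1.000
te_Task 8 = (8 + 4·12 + 28)/6 = 84/6 = 14; σ²_Task 8 = ((28−8)/6)² = 11.111
te_Task 9 = (4 + 4·5 + 18)/6 = 42/6 = 7; σ²_Task 9 = ((18−4)/6)² = 5.444

Forward pass:
ES_Task 1 = 0; EF_Task 1 = 13
ES_Task 2 = 0; EF_Task 2 = 8
ES_Task 3 = 0; EF_Task 3 = 12
ES_Task 4 = 0; EF_Task 4 = 15
ES_Task 5 = 0; EF_Task 5 = 5
ES_Task 6 = 12; EF_Task 6 = 12+8 = 20
ES_Task 7 = max(EF_Task 3=12, EF_Task 5=5) = 12; EF_Task 7 = 12+13 = 25
ES_Task 8 = max(EF_Task 1=13, EF_Task 3=12) = 13; EF_Task 8 = 13+14 = 27
ES_Task 9 = max(EF_Task 2=8, EF_Task 4=15, EF_Task 5=5, EF_Task 6=20, EF_Task 7=25, EF_Task 8=27) = 27; EF_Task 9 = 27+7 = 34
Expected project duration μ = 34 hours. Critical path: Task 1 → Task 8 → Task 9.

Variance along critical path = 4.000 + 11.111 + 5.444 = 20.556; σ = 4.534 hours.
D = μ + z·σ = 34 + 0.842·4.534 = 37.8 hours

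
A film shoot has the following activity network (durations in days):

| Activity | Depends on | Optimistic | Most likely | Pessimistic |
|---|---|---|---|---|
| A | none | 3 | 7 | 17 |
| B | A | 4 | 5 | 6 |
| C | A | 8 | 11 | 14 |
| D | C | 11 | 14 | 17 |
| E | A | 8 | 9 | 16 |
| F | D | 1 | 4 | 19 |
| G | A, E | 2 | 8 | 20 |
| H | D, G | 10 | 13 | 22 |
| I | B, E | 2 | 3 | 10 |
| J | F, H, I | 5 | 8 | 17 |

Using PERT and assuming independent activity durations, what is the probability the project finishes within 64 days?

0.979

te_A = (3 + 4·7 + 17)/6 = 48/6 = 8; σ²_A = ((17−3)/6)² = 5.444
te_B = (4 + 4·5 + 6)/6 = 30/6 = 5; σ²_B = ((6−4)/6)² = 0.111
te_C = (8 + 4·11 + 14)/6 = 66/6 = 11; σ²_C = ((14−8)/6)² = 1.000
te_D = (11 + 4·14 + 17)/6 = 84/6 = 14; σ²_D = ((17−11)/6)² = 1.000
te_E = (8 + 4·9 + 16)/6 = 60/6 = 10; σ²_E = ((16−8)/6)² = 1.778
te_F = (1 + 4·4 + 19)/6 = 36/6 = 6; σ²_F = ((19−1)/6)² = 9.000
te_G = (2 + 4·8 + 20)/6 = 54/6 = 9; σ²_G = ((20−2)/6)² = 9.000
te_H = (10 + 4·13 + 22)/6 = 84/6 = 14; σ²_H = ((22−10)/6)² = 4.000
te_I = (2 + 4·3 + 10)/6 = 24/6 = 4; σ²_I = ((10−2)/6)² = 1.778
te_J = (5 + 4·8 + 17)/6 = 54/6 = 9; σ²_J = ((17−5)/6)² = 4.000

Forward pass:
ES_A = 0; EF_A = 8
ES_B = 8; EF_B = 8+5 = 13
ES_C = 8; EF_C = 8+11 = 19
ES_D = 19; EF_D = 19+14 = 33
ES_E = 8; EF_E = 8+10 = 18
ES_F = 33; EF_F = 33+6 = 39
ES_G = max(EF_A=8, EF_E=18) = 18; EF_G = 18+9 = 27
ES_H = max(EF_D=33, EF_G=27) = 33; EF_H = 33+14 = 47
ES_I = max(EF_B=13, EF_E=18) = 18; EF_I = 18+4 = 22
ES_J = max(EF_F=39, EF_H=47, EF_I=22) = 47; EF_J = 47+9 = 56
Expected project duration μ = 56 days. Critical path: A → C → D → H → J.

Variance along critical path = 5.444 + 1.000 + 1.000 + 4.000 + 4.000 = 15.444; σ = √15.444 = 3.930 days.
Z = (64 − 56) / 3.930 = 2.036
P(T ≤ 64) = Φ(2.036) ≈ 0.979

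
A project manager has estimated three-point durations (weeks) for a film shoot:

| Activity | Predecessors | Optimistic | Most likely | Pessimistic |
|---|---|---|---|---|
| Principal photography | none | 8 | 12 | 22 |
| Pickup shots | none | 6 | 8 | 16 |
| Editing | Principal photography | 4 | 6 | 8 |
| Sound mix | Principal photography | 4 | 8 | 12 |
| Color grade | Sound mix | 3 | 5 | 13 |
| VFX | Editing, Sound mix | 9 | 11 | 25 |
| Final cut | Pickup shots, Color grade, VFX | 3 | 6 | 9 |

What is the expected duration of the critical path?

40 weeks

te_Principal photography = (8 + 4·12 + 22)/6 = 78/6 = 13
te_Pickup shots = (6 + 4·8 + 16)/6 = 54/6 = 9
te_Editing = (4 + 4·6 + 8)/6 = 36/6 = 6
te_Sound mix = (4 + 4·8 + 12)/6 = 48/6 = 8
te_Color grade = (3 + 4·5 + 13)/6 = 36/6 = 6
te_VFX = (9 + 4·11 + 25)/6 = 78/6 = 13
te_Final cut = (3 + 4·6 + 9)/6 = 36/6 = 6

Forward pass:
ES_Principal photography = 0; EF_Principal photography = 13
ES_Pickup shots = 0; EF_Pickup shots = 9
ES_Editing = 13; EF_Editing = 13+6 = 19
ES_Sound mix = 13; EF_Sound mix = 13+8 = 21
ES_Color grade = 21; EF_Color grade = 21+6 = 27
ES_VFX = max(EF_Editing=19, EF_Sound mix=21) = 21; EF_VFX = 21+13 = 34
ES_Final cut = max(EF_Pickup shots=9, EF_Color grade=27, EF_VFX=34) = 34; EF_Final cut = 34+6 = 40
Expected project duration μ = 40 weeks. Critical path: Principal photography → Sound mix → VFX → Final cut.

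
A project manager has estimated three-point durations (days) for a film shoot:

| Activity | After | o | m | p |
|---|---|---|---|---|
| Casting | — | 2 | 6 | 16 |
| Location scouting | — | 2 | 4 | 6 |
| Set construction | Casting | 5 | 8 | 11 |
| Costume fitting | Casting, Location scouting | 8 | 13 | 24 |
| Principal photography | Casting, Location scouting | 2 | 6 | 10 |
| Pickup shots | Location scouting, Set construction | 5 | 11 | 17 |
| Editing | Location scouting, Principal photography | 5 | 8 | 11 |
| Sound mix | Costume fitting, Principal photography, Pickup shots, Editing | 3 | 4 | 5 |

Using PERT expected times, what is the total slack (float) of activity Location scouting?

8 days

te_Casting = (2 + 4·6 + 16)/6 = 42/6 = 7
te_Location scouting = (2 + 4·4 + 6)/6 = 24/6 = 4
te_Set construction = (5 + 4·8 + 11)/6 = 48/6 = 8
te_Costume fitting = (8 + 4·13 + 24)/6 = 84/6 = 14
te_Principal photography = (2 + 4·6 + 10)/6 = 36/6 = 6
te_Pickup shots = (5 + 4·11 + 17)/6 = 66/6 = 11
te_Editing = (5 + 4·8 + 11)/6 = 48/6 = 8
te_Sound mix = (3 + 4·4 + 5)/6 = 24/6 = 4

Forward pass:
ES_Casting = 0; EF_Casting = 7
ES_Location scouting = 0; EF_Location scouting = 4
ES_Set construction = 7; EF_Set construction = 7+8 = 15
ES_Costume fitting = max(EF_Casting=7, EF_Location scouting=4) = 7; EF_Costume fitting = 7+14 = 21
ES_Principal photography = max(EF_Casting=7, EF_Location scouting=4) = 7; EF_Principal photography = 7+6 = 13
ES_Pickup shots = max(EF_Location scouting=4, EF_Set construction=15) = 15; EF_Pickup shots = 15+11 = 26
ES_Editing = max(EF_Location scouting=4, EF_Principal photography=13) = 13; EF_Editing = 13+8 = 21
ES_Sound mix = max(EF_Costume fitting=21, EF_Principal photography=13, EF_Pickup shots=26, EF_Editing=21) = 26; EF_Sound mix = 26+4 = 30
Expected project duration μ = 30 days. Critical path: Casting → Set construction → Pickup shots → Sound mix.

Backward pass:
LF_Sound mix = 30; LS_Sound mix = 30−4 = 26
LF_Editing = LS_Sound mix = 26; LS_Editing = 26−8 = 18
LF_Pickup shots = LS_Sound mix = 26; LS_Pickup shots = 26−11 = 15
LF_Principal photography = min(LS_Editing=18, LS_Sound mix=26) = 18; LS_Principal photography = 18−6 = 12
LF_Costume fitting = LS_Sound mix = 26; LS_Costume fitting = 26−14 = 12
LF_Set construction = LS_Pickup shots = 15; LS_Set construction = 15−8 = 7
LF_Location scouting = min(LS_Costume fitting=12, LS_Principal photography=12, LS_Pickup shots=15, LS_Editing=18) = 12; LS_Location scouting = 12−4 = 8
LF_Casting = min(LS_Set construction=7, LS_Costume fitting=12, LS_Principal photography=12) = 7; LS_Casting = 7−7 = 0
Slack_Location scouting = LS_Location scouting − ES_Location scouting = 8 − 0 = 8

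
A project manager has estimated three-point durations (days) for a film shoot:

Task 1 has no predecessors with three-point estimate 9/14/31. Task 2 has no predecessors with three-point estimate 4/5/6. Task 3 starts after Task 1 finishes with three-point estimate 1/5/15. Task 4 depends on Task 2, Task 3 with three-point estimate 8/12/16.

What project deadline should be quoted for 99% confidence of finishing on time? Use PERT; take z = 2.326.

44.6 days

te_Task 1 = (9 + 4·14 + 31)/6 = 96/6 = 16; σ²_Task 1 = ((31−9)/6)² = 13.444
te_Task 2 = (4 + 4·5 + 6)/6 = 30/6 = 5; σ²_Task 2 = ((6−4)/6)² = 0.111
te_Task 3 = (1 + 4·5 + 15)/6 = 36/6 = 6; σ²_Task 3 = ((15−1)/6)² = 5.444
te_Task 4 = (8 + 4·12 + 16)/6 = 72/6 = 12; σ²_Task 4 = ((16−8)/6)² = 1.778

Forward pass:
ES_Task 1 = 0; EF_Task 1 = 16
ES_Task 2 = 0; EF_Task 2 = 5
ES_Task 3 = 16; EF_Task 3 = 16+6 = 22
ES_Task 4 = max(EF_Task 2=5, EF_Task 3=22) = 22; EF_Task 4 = 22+12 = 34
Expected project duration μ = 34 days. Critical path: Task 1 → Task 3 → Task 4.

Variance along critical path = 13.444 + 5.444 + 1.778 = 20.667; σ = 4.546 days.
D = μ + z·σ = 34 + 2.326·4.546 = 44.6 days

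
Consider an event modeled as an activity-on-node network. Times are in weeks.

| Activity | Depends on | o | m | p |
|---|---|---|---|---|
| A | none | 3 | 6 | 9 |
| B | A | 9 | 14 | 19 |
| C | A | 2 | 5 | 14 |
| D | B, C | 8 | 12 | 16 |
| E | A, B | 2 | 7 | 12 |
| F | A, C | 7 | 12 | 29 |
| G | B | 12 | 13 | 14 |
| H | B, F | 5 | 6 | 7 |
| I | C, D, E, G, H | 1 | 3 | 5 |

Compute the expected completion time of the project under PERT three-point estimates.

36 weeks

te_A = (3 + 4·6 + 9)/6 = 36/6 = 6
te_B = (9 + 4·14 + 19)/6 = 84/6 = 14
te_C = (2 + 4·5 + 14)/6 = 36/6 = 6
te_D = (8 + 4·12 + 16)/6 = 72/6 = 12
te_E = (2 + 4·7 + 12)/6 = 42/6 = 7
te_F = (7 + 4·12 + 29)/6 = 84/6 = 14
te_G = (12 + 4·13 + 14)/6 = 78/6 = 13
te_H = (5 + 4·6 + 7)/6 = 36/6 = 6
te_I = (1 + 4·3 + 5)/6 = 18/6 = 3

Forward pass:
ES_A = 0; EF_A = 6
ES_B = 6; EF_B = 6+14 = 20
ES_C = 6; EF_C = 6+6 = 12
ES_D = max(EF_B=20, EF_C=12) = 20; EF_D = 20+12 = 32
ES_E = max(EF_A=6, EF_B=20) = 20; EF_E = 20+7 = 27
ES_F = max(EF_A=6, EF_C=12) = 12; EF_F = 12+14 = 26
ES_G = 20; EF_G = 20+13 = 33
ES_H = max(EF_B=20, EF_F=26) = 26; EF_H = 26+6 = 32
ES_I = max(EF_C=12, EF_D=32, EF_E=27, EF_G=33, EF_H=32) = 33; EF_I = 33+3 = 36
Expected project duration μ = 36 weeks. Critical path: A → B → G → I.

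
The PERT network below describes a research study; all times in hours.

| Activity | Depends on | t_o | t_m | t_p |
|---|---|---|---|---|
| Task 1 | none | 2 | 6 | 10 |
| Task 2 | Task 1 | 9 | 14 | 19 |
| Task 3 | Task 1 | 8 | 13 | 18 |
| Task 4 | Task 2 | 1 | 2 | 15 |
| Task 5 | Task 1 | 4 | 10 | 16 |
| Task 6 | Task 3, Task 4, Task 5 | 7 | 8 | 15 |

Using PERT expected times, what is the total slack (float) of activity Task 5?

8 hours

te_Task 1 = (2 + 4·6 + 10)/6 = 36/6 = 6
te_Task 2 = (9 + 4·14 + 19)/6 = 84/6 = 14
te_Task 3 = (8 + 4·13 + 18)/6 = 78/6 = 13
te_Task 4 = (1 + 4·2 + 15)/6 = 24/6 = 4
te_Task 5 = (4 + 4·10 + 16)/6 = 60/6 = 10
te_Task 6 = (7 + 4·8 + 15)/6 = 54/6 = 9

Forward pass:
ES_Task 1 = 0; EF_Task 1 = 6
ES_Task 2 = 6; EF_Task 2 = 6+14 = 20
ES_Task 3 = 6; EF_Task 3 = 6+13 = 19
ES_Task 4 = 20; EF_Task 4 = 20+4 = 24
ES_Task 5 = 6; EF_Task 5 = 6+10 = 16
ES_Task 6 = max(EF_Task 3=19, EF_Task 4=24, EF_Task 5=16) = 24; EF_Task 6 = 24+9 = 33
Expected project duration μ = 33 hours. Critical path: Task 1 → Task 2 → Task 4 → Task 6.

Backward pass:
LF_Task 6 = 33; LS_Task 6 = 33−9 = 24
LF_Task 5 = LS_Task 6 = 24; LS_Task 5 = 24−10 = 14
LF_Task 4 = LS_Task 6 = 24; LS_Task 4 = 24−4 = 20
LF_Task 3 = LS_Task 6 = 24; LS_Task 3 = 24−13 = 11
LF_Task 2 = LS_Task 4 = 20; LS_Task 2 = 20−14 = 6
LF_Task 1 = min(LS_Task 2=6, LS_Task 3=11, LS_Task 5=14) = 6; LS_Task 1 = 6−6 = 0
Slack_Task 5 = LS_Task 5 − ES_Task 5 = 14 − 6 = 8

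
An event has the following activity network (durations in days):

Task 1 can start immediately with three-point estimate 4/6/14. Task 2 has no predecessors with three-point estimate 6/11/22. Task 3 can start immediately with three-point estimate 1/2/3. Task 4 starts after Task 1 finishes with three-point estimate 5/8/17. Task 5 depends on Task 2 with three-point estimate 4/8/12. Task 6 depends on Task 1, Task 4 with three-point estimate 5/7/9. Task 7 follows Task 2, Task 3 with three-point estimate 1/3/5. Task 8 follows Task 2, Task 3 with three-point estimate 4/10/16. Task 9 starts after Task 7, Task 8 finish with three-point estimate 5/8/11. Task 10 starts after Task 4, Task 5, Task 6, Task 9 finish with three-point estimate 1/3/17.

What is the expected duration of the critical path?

te_Task 1 = (4 + 4·6 + 14)/6 = 42/6 = 7
te_Task 2 = (6 + 4·11 + 22)/6 = 72/6 = 12
te_Task 3 = (1 + 4·2 + 3)/6 = 12/6 = 2
te_Task 4 = (5 + 4·8 + 17)/6 = 54/6 = 9
te_Task 5 = (4 + 4·8 + 12)/6 = 48/6 = 8
te_Task 6 = (5 + 4·7 + 9)/6 = 42/6 = 7
te_Task 7 = (1 + 4·3 + 5)/6 = 18/6 = 3
te_Task 8 = (4 + 4·10 + 16)/6 = 60/6 = 10
te_Task 9 = (5 + 4·8 + 11)/6 = 48/6 = 8
te_Task 10 = (1 + 4·3 + 17)/6 = 30/6 = 5

Forward pass:
ES_Task 1 = 0; EF_Task 1 = 7
ES_Task 2 = 0; EF_Task 2 = 12
ES_Task 3 = 0; EF_Task 3 = 2
ES_Task 4 = 7; EF_Task 4 = 7+9 = 16
ES_Task 5 = 12; EF_Task 5 = 12+8 = 20
ES_Task 6 = max(EF_Task 1=7, EF_Task 4=16) = 16; EF_Task 6 = 16+7 = 23
ES_Task 7 = max(EF_Task 2=12, EF_Task 3=2) = 12; EF_Task 7 = 12+3 = 15
ES_Task 8 = max(EF_Task 2=12, EF_Task 3=2) = 12; EF_Task 8 = 12+10 = 22
ES_Task 9 = max(EF_Task 7=15, EF_Task 8=22) = 22; EF_Task 9 = 22+8 = 30
ES_Task 10 = max(EF_Task 4=16, EF_Task 5=20, EF_Task 6=23, EF_Task 9=30) = 30; EF_Task 10 = 30+5 = 35
Expected project duration μ = 35 days. Critical path: Task 2 → Task 8 → Task 9 → Task 10.

35 days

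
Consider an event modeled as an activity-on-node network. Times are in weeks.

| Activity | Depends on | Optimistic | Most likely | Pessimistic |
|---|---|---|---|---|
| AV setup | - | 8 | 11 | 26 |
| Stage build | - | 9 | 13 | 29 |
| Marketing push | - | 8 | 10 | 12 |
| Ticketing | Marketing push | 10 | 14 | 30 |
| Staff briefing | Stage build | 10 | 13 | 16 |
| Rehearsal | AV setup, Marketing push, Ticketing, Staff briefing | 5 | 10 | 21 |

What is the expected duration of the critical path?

39 weeks

te_AV setup = (8 + 4·11 + 26)/6 = 78/6 = 13
te_Stage build = (9 + 4·13 + 29)/6 = 90/6 = 15
te_Marketing push = (8 + 4·10 + 12)/6 = 60/6 = 10
te_Ticketing = (10 + 4·14 + 30)/6 = 96/6 = 16
te_Staff briefing = (10 + 4·13 + 16)/6 = 78/6 = 13
te_Rehearsal = (5 + 4·10 + 21)/6 = 66/6 = 11

Forward pass:
ES_AV setup = 0; EF_AV setup = 13
ES_Stage build = 0; EF_Stage build = 15
ES_Marketing push = 0; EF_Marketing push = 10
ES_Ticketing = 10; EF_Ticketing = 10+16 = 26
ES_Staff briefing = 15; EF_Staff briefing = 15+13 = 28
ES_Rehearsal = max(EF_AV setup=13, EF_Marketing push=10, EF_Ticketing=26, EF_Staff briefing=28) = 28; EF_Rehearsal = 28+11 = 39
Expected project duration μ = 39 weeks. Critical path: Stage build → Staff briefing → Rehearsal.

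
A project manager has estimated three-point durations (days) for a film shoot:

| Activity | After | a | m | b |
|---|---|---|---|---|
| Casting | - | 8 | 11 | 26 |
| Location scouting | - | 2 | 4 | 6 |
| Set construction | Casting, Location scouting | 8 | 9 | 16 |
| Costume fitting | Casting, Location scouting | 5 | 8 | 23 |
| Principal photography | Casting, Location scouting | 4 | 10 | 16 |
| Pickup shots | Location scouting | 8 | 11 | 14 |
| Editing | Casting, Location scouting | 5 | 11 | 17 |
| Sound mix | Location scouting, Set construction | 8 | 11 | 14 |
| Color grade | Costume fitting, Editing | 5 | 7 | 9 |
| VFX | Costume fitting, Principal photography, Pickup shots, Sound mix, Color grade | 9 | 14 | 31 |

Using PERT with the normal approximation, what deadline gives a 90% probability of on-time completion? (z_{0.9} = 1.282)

56.4 days

te_Casting = (8 + 4·11 + 26)/6 = 78/6 = 13; σ²_Casting = ((26−8)/6)² = 9.000
te_Location scouting = (2 + 4·4 + 6)/6 = 24/6 = 4; σ²_Location scouting = ((6−2)/6)² = 0.444
te_Set construction = (8 + 4·9 + 16)/6 = 60/6 = 10; σ²_Set construction = ((16−8)/6)² = 1.778
te_Costume fitting = (5 + 4·8 + 23)/6 = 60/6 = 10; σ²_Costume fitting = ((23−5)/6)² = 9.000
te_Principal photography = (4 + 4·10 + 16)/6 = 60/6 = 10; σ²_Principal photography = ((16−4)/6)² = 4.000
te_Pickup shots = (8 + 4·11 + 14)/6 = 66/6 = 11; σ²_Pickup shots = ((14−8)/6)² = 1.000
te_Editing = (5 + 4·11 + 17)/6 = 66/6 = 11; σ²_Editing = ((17−5)/6)² = 4.000
te_Sound mix = (8 + 4·11 + 14)/6 = 66/6 = 11; σ²_Sound mix = ((14−8)/6)² = 1.000
te_Color grade = (5 + 4·7 + 9)/6 = 42/6 = 7; σ²_Color grade = ((9−5)/6)² = 0.444
te_VFX = (9 + 4·14 + 31)/6 = 96/6 = 16; σ²_VFX = ((31−9)/6)² = 13.444

Forward pass:
ES_Casting = 0; EF_Casting = 13
ES_Location scouting = 0; EF_Location scouting = 4
ES_Set construction = max(EF_Casting=13, EF_Location scouting=4) = 13; EF_Set construction = 13+10 = 23
ES_Costume fitting = max(EF_Casting=13, EF_Location scouting=4) = 13; EF_Costume fitting = 13+10 = 23
ES_Principal photography = max(EF_Casting=13, EF_Location scouting=4) = 13; EF_Principal photography = 13+10 = 23
ES_Pickup shots = 4; EF_Pickup shots = 4+11 = 15
ES_Editing = max(EF_Casting=13, EF_Location scouting=4) = 13; EF_Editing = 13+11 = 24
ES_Sound mix = max(EF_Location scouting=4, EF_Set construction=23) = 23; EF_Sound mix = 23+11 = 34
ES_Color grade = max(EF_Costume fitting=23, EF_Editing=24) = 24; EF_Color grade = 24+7 = 31
ES_VFX = max(EF_Costume fitting=23, EF_Principal photography=23, EF_Pickup shots=15, EF_Sound mix=34, EF_Color grade=31) = 34; EF_VFX = 34+16 = 50
Expected project duration μ = 50 days. Critical path: Casting → Set construction → Sound mix → VFX.

Variance along critical path = 9.000 + 1.778 + 1.000 + 13.444 = 25.222; σ = 5.022 days.
D = μ + z·σ = 50 + 1.282·5.022 = 56.4 days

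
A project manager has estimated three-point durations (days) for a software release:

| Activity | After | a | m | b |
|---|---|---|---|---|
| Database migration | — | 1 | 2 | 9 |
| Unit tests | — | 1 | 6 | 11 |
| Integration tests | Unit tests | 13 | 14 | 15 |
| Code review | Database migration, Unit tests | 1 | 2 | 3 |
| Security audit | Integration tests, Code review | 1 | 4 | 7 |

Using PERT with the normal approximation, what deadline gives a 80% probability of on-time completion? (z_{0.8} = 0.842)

25.7 days

te_Database migration = (1 + 4·2 + 9)/6 = 18/6 = 3; σ²_Database migration = ((9−1)/6)² = 1.778
te_Unit tests = (1 + 4·6 + 11)/6 = 36/6 = 6; σ²_Unit tests = ((11−1)/6)² = 2.778
te_Integration tests = (13 + 4·14 + 15)/6 = 84/6 = 14; σ²_Integration tests = ((15−13)/6)² = 0.111
te_Code review = (1 + 4·2 + 3)/6 = 12/6 = 2; σ²_Code review = ((3−1)/6)² = 0.111
te_Security audit = (1 + 4·4 + 7)/6 = 24/6 = 4; σ²_Security audit = ((7−1)/6)² = 1.000

Forward pass:
ES_Database migration = 0; EF_Database migration = 3
ES_Unit tests = 0; EF_Unit tests = 6
ES_Integration tests = 6; EF_Integration tests = 6+14 = 20
ES_Code review = max(EF_Database migration=3, EF_Unit tests=6) = 6; EF_Code review = 6+2 = 8
ES_Security audit = max(EF_Integration tests=20, EF_Code review=8) = 20; EF_Security audit = 20+4 = 24
Expected project duration μ = 24 days. Critical path: Unit tests → Integration tests → Security audit.

Variance along critical path = 2.778 + 0.111 + 1.000 = 3.889; σ = 1.972 days.
D = μ + z·σ = 24 + 0.842·1.972 = 25.7 days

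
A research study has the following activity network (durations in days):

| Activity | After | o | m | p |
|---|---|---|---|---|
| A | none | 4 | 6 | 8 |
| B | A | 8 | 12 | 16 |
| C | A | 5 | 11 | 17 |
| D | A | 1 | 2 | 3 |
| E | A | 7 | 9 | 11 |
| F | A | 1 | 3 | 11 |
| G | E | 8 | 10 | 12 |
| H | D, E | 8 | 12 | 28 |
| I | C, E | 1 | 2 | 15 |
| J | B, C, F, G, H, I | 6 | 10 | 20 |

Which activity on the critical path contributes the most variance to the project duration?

te_A = (4 + 4·6 + 8)/6 = 36/6 = 6; σ²_A = ((8−4)/6)² = 0.444
te_B = (8 + 4·12 + 16)/6 = 72/6 = 12; σ²_B = ((16−8)/6)² = 1.778
te_C = (5 + 4·11 + 17)/6 = 66/6 = 11; σ²_C = ((17−5)/6)² = 4.000
te_D = (1 + 4·2 + 3)/6 = 12/6 = 2; σ²_D = ((3−1)/6)² = 0.111
te_E = (7 + 4·9 + 11)/6 = 54/6 = 9; σ²_E = ((11−7)/6)² = 0.444
te_F = (1 + 4·3 + 11)/6 = 24/6 = 4; σ²_F = ((11−1)/6)² = 2.778
te_G = (8 + 4·10 + 12)/6 = 60/6 = 10; σ²_G = ((12−8)/6)² = 0.444
te_H = (8 + 4·12 + 28)/6 = 84/6 = 14; σ²_H = ((28−8)/6)² = 11.111
te_I = (1 + 4·2 + 15)/6 = 24/6 = 4; σ²_I = ((15−1)/6)² = 5.444
te_J = (6 + 4·10 + 20)/6 = 66/6 = 11; σ²_J = ((20−6)/6)² = 5.444

Forward pass:
ES_A = 0; EF_A = 6
ES_B = 6; EF_B = 6+12 = 18
ES_C = 6; EF_C = 6+11 = 17
ES_D = 6; EF_D = 6+2 = 8
ES_E = 6; EF_E = 6+9 = 15
ES_F = 6; EF_F = 6+4 = 10
ES_G = 15; EF_G = 15+10 = 25
ES_H = max(EF_D=8, EF_E=15) = 15; EF_H = 15+14 = 29
ES_I = max(EF_C=17, EF_E=15) = 17; EF_I = 17+4 = 21
ES_J = max(EF_B=18, EF_C=17, EF_F=10, EF_G=25, EF_H=29, EF_I=21) = 29; EF_J = 29+11 = 40
Expected project duration μ = 40 days. Critical path: A → E → H → J.

Variances on critical path: σ²_A=0.444, σ²_E=0.444, σ²_H=11.111, σ²_J=5.444.
Largest is σ²_H = 11.111.

H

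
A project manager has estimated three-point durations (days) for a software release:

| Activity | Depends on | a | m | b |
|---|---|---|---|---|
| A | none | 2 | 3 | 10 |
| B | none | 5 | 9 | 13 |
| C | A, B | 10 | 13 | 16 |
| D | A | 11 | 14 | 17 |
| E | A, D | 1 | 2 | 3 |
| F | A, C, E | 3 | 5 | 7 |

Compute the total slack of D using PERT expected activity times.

2 days

te_A = (2 + 4·3 + 10)/6 = 24/6 = 4
te_B = (5 + 4·9 + 13)/6 = 54/6 = 9
te_C = (10 + 4·13 + 16)/6 = 78/6 = 13
te_D = (11 + 4·14 + 17)/6 = 84/6 = 14
te_E = (1 + 4·2 + 3)/6 = 12/6 = 2
te_F = (3 + 4·5 + 7)/6 = 30/6 = 5

Forward pass:
ES_A = 0; EF_A = 4
ES_B = 0; EF_B = 9
ES_C = max(EF_A=4, EF_B=9) = 9; EF_C = 9+13 = 22
ES_D = 4; EF_D = 4+14 = 18
ES_E = max(EF_A=4, EF_D=18) = 18; EF_E = 18+2 = 20
ES_F = max(EF_A=4, EF_C=22, EF_E=20) = 22; EF_F = 22+5 = 27
Expected project duration μ = 27 days. Critical path: B → C → F.

Backward pass:
LF_F = 27; LS_F = 27−5 = 22
LF_E = LS_F = 22; LS_E = 22−2 = 20
LF_D = LS_E = 20; LS_D = 20−14 = 6
LF_C = LS_F = 22; LS_C = 22−13 = 9
LF_B = LS_C = 9; LS_B = 9−9 = 0
LF_A = min(LS_C=9, LS_D=6, LS_E=20, LS_F=22) = 6; LS_A = 6−4 = 2
Slack_D = LS_D − ES_D = 6 − 4 = 2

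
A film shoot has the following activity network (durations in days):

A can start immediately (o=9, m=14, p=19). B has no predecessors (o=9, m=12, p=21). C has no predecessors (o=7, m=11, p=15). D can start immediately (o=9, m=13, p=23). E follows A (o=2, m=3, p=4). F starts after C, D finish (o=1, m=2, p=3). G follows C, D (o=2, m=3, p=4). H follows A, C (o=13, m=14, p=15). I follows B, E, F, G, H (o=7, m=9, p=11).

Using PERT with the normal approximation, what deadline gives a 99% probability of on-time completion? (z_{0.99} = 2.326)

41.2 days

te_A = (9 + 4·14 + 19)/6 = 84/6 = 14; σ²_A = ((19−9)/6)² = 2.778
te_B = (9 + 4·12 + 21)/6 = 78/6 = 13; σ²_B = ((21−9)/6)² = 4.000
te_C = (7 + 4·11 + 15)/6 = 66/6 = 11; σ²_C = ((15−7)/6)² = 1.778
te_D = (9 + 4·13 + 23)/6 = 84/6 = 14; σ²_D = ((23−9)/6)² = 5.444
te_E = (2 + 4·3 + 4)/6 = 18/6 = 3; σ²_E = ((4−2)/6)² = 0.111
te_F = (1 + 4·2 + 3)/6 = 12/6 = 2; σ²_F = ((3−1)/6)² = 0.111
te_G = (2 + 4·3 + 4)/6 = 18/6 = 3; σ²_G = ((4−2)/6)² = 0.111
te_H = (13 + 4·14 + 15)/6 = 84/6 = 14; σ²_H = ((15−13)/6)² = 0.111
te_I = (7 + 4·9 + 11)/6 = 54/6 = 9; σ²_I = ((11−7)/6)² = 0.444

Forward pass:
ES_A = 0; EF_A = 14
ES_B = 0; EF_B = 13
ES_C = 0; EF_C = 11
ES_D = 0; EF_D = 14
ES_E = 14; EF_E = 14+3 = 17
ES_F = max(EF_C=11, EF_D=14) = 14; EF_F = 14+2 = 16
ES_G = max(EF_C=11, EF_D=14) = 14; EF_G = 14+3 = 17
ES_H = max(EF_A=14, EF_C=11) = 14; EF_H = 14+14 = 28
ES_I = max(EF_B=13, EF_E=17, EF_F=16, EF_G=17, EF_H=28) = 28; EF_I = 28+9 = 37
Expected project duration μ = 37 days. Critical path: A → H → I.

Variance along critical path = 2.778 + 0.111 + 0.444 = 3.333; σ = 1.826 days.
D = μ + z·σ = 37 + 2.326·1.826 = 41.2 days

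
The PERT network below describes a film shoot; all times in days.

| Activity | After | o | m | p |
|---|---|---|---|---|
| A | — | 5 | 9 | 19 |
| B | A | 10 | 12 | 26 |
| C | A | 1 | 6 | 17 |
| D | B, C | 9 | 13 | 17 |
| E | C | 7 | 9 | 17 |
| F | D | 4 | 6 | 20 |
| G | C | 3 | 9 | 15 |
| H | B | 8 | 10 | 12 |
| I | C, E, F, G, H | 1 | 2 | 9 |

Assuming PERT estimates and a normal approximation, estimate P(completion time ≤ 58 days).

0.981

te_A = (5 + 4·9 + 19)/6 = 60/6 = 10; σ²_A = ((19−5)/6)² = 5.444
te_B = (10 + 4·12 + 26)/6 = 84/6 = 14; σ²_B = ((26−10)/6)² = 7.111
te_C = (1 + 4·6 + 17)/6 = 42/6 = 7; σ²_C = ((17−1)/6)² = 7.111
te_D = (9 + 4·13 + 17)/6 = 78/6 = 13; σ²_D = ((17−9)/6)² = 1.778
te_E = (7 + 4·9 + 17)/6 = 60/6 = 10; σ²_E = ((17−7)/6)² = 2.778
te_F = (4 + 4·6 + 20)/6 = 48/6 = 8; σ²_F = ((20−4)/6)² = 7.111
te_G = (3 + 4·9 + 15)/6 = 54/6 = 9; σ²_G = ((15−3)/6)² = 4.000
te_H = (8 + 4·10 + 12)/6 = 60/6 = 10; σ²_H = ((12−8)/6)² = 0.444
te_I = (1 + 4·2 + 9)/6 = 18/6 = 3; σ²_I = ((9−1)/6)² = 1.778

Forward pass:
ES_A = 0; EF_A = 10
ES_B = 10; EF_B = 10+14 = 24
ES_C = 10; EF_C = 10+7 = 17
ES_D = max(EF_B=24, EF_C=17) = 24; EF_D = 24+13 = 37
ES_E = 17; EF_E = 17+10 = 27
ES_F = 37; EF_F = 37+8 = 45
ES_G = 17; EF_G = 17+9 = 26
ES_H = 24; EF_H = 24+10 = 34
ES_I = max(EF_C=17, EF_E=27, EF_F=45, EF_G=26, EF_H=34) = 45; EF_I = 45+3 = 48
Expected project duration μ = 48 days. Critical path: A → B → D → F → I.

Variance along critical path = 5.444 + 7.111 + 1.778 + 7.111 + 1.778 = 23.222; σ = √23.222 = 4.819 days.
Z = (58 − 48) / 4.819 = 2.075
P(T ≤ 58) = Φ(2.075) ≈ 0.981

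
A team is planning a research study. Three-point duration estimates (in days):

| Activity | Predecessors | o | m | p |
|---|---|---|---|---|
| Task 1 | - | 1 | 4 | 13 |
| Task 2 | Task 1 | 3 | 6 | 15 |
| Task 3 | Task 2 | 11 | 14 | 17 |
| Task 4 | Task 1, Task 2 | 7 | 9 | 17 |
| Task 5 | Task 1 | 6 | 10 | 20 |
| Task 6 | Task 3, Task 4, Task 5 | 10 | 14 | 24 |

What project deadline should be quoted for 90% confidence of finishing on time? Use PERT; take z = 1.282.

te_Task 1 = (1 + 4·4 + 13)/6 = 30/6 = 5; σ²_Task 1 = ((13−1)/6)² = 4.000
te_Task 2 = (3 + 4·6 + 15)/6 = 42/6 = 7; σ²_Task 2 = ((15−3)/6)² = 4.000
te_Task 3 = (11 + 4·14 + 17)/6 = 84/6 = 14; σ²_Task 3 = ((17−11)/6)² = 1.000
te_Task 4 = (7 + 4·9 + 17)/6 = 60/6 = 10; σ²_Task 4 = ((17−7)/6)² = 2.778
te_Task 5 = (6 + 4·10 + 20)/6 = 66/6 = 11; σ²_Task 5 = ((20−6)/6)² = 5.444
te_Task 6 = (10 + 4·14 + 24)/6 = 90/6 = 15; σ²_Task 6 = ((24−10)/6)² = 5.444

Forward pass:
ES_Task 1 = 0; EF_Task 1 = 5
ES_Task 2 = 5; EF_Task 2 = 5+7 = 12
ES_Task 3 = 12; EF_Task 3 = 12+14 = 26
ES_Task 4 = max(EF_Task 1=5, EF_Task 2=12) = 12; EF_Task 4 = 12+10 = 22
ES_Task 5 = 5; EF_Task 5 = 5+11 = 16
ES_Task 6 = max(EF_Task 3=26, EF_Task 4=22, EF_Task 5=16) = 26; EF_Task 6 = 26+15 = 41
Expected project duration μ = 41 days. Critical path: Task 1 → Task 2 → Task 3 → Task 6.

Variance along critical path = 4.000 + 4.000 + 1.000 + 5.444 = 14.444; σ = 3.801 days.
D = μ + z·σ = 41 + 1.282·3.801 = 45.9 days

45.9 days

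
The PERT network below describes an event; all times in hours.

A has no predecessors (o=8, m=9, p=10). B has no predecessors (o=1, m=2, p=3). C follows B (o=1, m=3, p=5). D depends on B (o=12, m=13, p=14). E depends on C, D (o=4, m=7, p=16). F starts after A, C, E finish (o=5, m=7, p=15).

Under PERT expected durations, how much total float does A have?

14 hours

te_A = (8 + 4·9 + 10)/6 = 54/6 = 9
te_B = (1 + 4·2 + 3)/6 = 12/6 = 2
te_C = (1 + 4·3 + 5)/6 = 18/6 = 3
te_D = (12 + 4·13 + 14)/6 = 78/6 = 13
te_E = (4 + 4·7 + 16)/6 = 48/6 = 8
te_F = (5 + 4·7 + 15)/6 = 48/6 = 8

Forward pass:
ES_A = 0; EF_A = 9
ES_B = 0; EF_B = 2
ES_C = 2; EF_C = 2+3 = 5
ES_D = 2; EF_D = 2+13 = 15
ES_E = max(EF_C=5, EF_D=15) = 15; EF_E = 15+8 = 23
ES_F = max(EF_A=9, EF_C=5, EF_E=23) = 23; EF_F = 23+8 = 31
Expected project duration μ = 31 hours. Critical path: B → D → E → F.

Backward pass:
LF_F = 31; LS_F = 31−8 = 23
LF_E = LS_F = 23; LS_E = 23−8 = 15
LF_D = LS_E = 15; LS_D = 15−13 = 2
LF_C = min(LS_E=15, LS_F=23) = 15; LS_C = 15−3 = 12
LF_B = min(LS_C=12, LS_D=2) = 2; LS_B = 2−2 = 0
LF_A = LS_F = 23; LS_A = 23−9 = 14
Slack_A = LS_A − ES_A = 14 − 0 = 14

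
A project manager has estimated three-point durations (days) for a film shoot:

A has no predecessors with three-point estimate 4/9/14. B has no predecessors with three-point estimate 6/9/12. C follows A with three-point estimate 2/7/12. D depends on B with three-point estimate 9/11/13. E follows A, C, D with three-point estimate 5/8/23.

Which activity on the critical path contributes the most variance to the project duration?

te_A = (4 + 4·9 + 14)/6 = 54/6 = 9; σ²_A = ((14−4)/6)² = 2.778
te_B = (6 + 4·9 + 12)/6 = 54/6 = 9; σ²_B = ((12−6)/6)² = 1.000
te_C = (2 + 4·7 + 12)/6 = 42/6 = 7; σ²_C = ((12−2)/6)² = 2.778
te_D = (9 + 4·11 + 13)/6 = 66/6 = 11; σ²_D = ((13−9)/6)² = 0.444
te_E = (5 + 4·8 + 23)/6 = 60/6 = 10; σ²_E = ((23−5)/6)² = 9.000

Forward pass:
ES_A = 0; EF_A = 9
ES_B = 0; EF_B = 9
ES_C = 9; EF_C = 9+7 = 16
ES_D = 9; EF_D = 9+11 = 20
ES_E = max(EF_A=9, EF_C=16, EF_D=20) = 20; EF_E = 20+10 = 30
Expected project duration μ = 30 days. Critical path: B → D → E.

Variances on critical path: σ²_B=1.000, σ²_D=0.444, σ²_E=9.000.
Largest is σ²_E = 9.000.

E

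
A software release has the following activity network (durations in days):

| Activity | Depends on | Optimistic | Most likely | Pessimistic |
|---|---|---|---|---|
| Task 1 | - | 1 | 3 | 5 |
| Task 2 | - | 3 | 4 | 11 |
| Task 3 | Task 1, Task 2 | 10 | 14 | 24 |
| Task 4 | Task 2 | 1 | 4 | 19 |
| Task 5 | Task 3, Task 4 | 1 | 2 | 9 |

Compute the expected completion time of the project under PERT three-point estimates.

te_Task 1 = (1 + 4·3 + 5)/6 = 18/6 = 3
te_Task 2 = (3 + 4·4 + 11)/6 = 30/6 = 5
te_Task 3 = (10 + 4·14 + 24)/6 = 90/6 = 15
te_Task 4 = (1 + 4·4 + 19)/6 = 36/6 = 6
te_Task 5 = (1 + 4·2 + 9)/6 = 18/6 = 3

Forward pass:
ES_Task 1 = 0; EF_Task 1 = 3
ES_Task 2 = 0; EF_Task 2 = 5
ES_Task 3 = max(EF_Task 1=3, EF_Task 2=5) = 5; EF_Task 3 = 5+15 = 20
ES_Task 4 = 5; EF_Task 4 = 5+6 = 11
ES_Task 5 = max(EF_Task 3=20, EF_Task 4=11) = 20; EF_Task 5 = 20+3 = 23
Expected project duration μ = 23 days. Critical path: Task 2 → Task 3 → Task 5.

23 days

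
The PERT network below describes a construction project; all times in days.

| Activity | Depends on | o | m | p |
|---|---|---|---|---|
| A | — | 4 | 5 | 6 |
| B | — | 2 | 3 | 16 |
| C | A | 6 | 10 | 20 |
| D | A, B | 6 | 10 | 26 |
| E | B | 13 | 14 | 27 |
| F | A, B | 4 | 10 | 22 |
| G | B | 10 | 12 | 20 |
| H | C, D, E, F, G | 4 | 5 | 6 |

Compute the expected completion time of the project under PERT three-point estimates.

te_A = (4 + 4·5 + 6)/6 = 30/6 = 5
te_B = (2 + 4·3 + 16)/6 = 30/6 = 5
te_C = (6 + 4·10 + 20)/6 = 66/6 = 11
te_D = (6 + 4·10 + 26)/6 = 72/6 = 12
te_E = (13 + 4·14 + 27)/6 = 96/6 = 16
te_F = (4 + 4·10 + 22)/6 = 66/6 = 11
te_G = (10 + 4·12 + 20)/6 = 78/6 = 13
te_H = (4 + 4·5 + 6)/6 = 30/6 = 5

Forward pass:
ES_A = 0; EF_A = 5
ES_B = 0; EF_B = 5
ES_C = 5; EF_C = 5+11 = 16
ES_D = max(EF_A=5, EF_B=5) = 5; EF_D = 5+12 = 17
ES_E = 5; EF_E = 5+16 = 21
ES_F = max(EF_A=5, EF_B=5) = 5; EF_F = 5+11 = 16
ES_G = 5; EF_G = 5+13 = 18
ES_H = max(EF_C=16, EF_D=17, EF_E=21, EF_F=16, EF_G=18) = 21; EF_H = 21+5 = 26
Expected project duration μ = 26 days. Critical path: B → E → H.

26 days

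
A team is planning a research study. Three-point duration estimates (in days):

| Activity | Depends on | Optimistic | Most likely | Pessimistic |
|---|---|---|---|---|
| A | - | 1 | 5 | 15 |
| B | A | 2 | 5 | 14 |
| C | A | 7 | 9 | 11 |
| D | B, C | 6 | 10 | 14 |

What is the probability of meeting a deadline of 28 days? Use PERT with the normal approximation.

0.861

te_A = (1 + 4·5 + 15)/6 = 36/6 = 6; σ²_A = ((15−1)/6)² = 5.444
te_B = (2 + 4·5 + 14)/6 = 36/6 = 6; σ²_B = ((14−2)/6)² = 4.000
te_C = (7 + 4·9 + 11)/6 = 54/6 = 9; σ²_C = ((11−7)/6)² = 0.444
te_D = (6 + 4·10 + 14)/6 = 60/6 = 10; σ²_D = ((14−6)/6)² = 1.778

Forward pass:
ES_A = 0; EF_A = 6
ES_B = 6; EF_B = 6+6 = 12
ES_C = 6; EF_C = 6+9 = 15
ES_D = max(EF_B=12, EF_C=15) = 15; EF_D = 15+10 = 25
Expected project duration μ = 25 days. Critical path: A → C → D.

Variance along critical path = 5.444 + 0.444 + 1.778 = 7.667; σ = √7.667 = 2.769 days.
Z = (28 − 25) / 2.769 = 1.083
P(T ≤ 28) = Φ(1.083) ≈ 0.861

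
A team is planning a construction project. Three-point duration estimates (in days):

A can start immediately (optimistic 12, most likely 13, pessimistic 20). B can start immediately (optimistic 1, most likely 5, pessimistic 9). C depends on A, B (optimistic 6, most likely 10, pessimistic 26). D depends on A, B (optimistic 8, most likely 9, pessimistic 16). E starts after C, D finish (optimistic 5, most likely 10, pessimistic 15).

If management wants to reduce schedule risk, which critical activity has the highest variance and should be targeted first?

te_A = (12 + 4·13 + 20)/6 = 84/6 = 14; σ²_A = ((20−12)/6)² = 1.778
te_B = (1 + 4·5 + 9)/6 = 30/6 = 5; σ²_B = ((9−1)/6)² = 1.778
te_C = (6 + 4·10 + 26)/6 = 72/6 = 12; σ²_C = ((26−6)/6)² = 11.111
te_D = (8 + 4·9 + 16)/6 = 60/6 = 10; σ²_D = ((16−8)/6)² = 1.778
te_E = (5 + 4·10 + 15)/6 = 60/6 = 10; σ²_E = ((15−5)/6)² = 2.778

Forward pass:
ES_A = 0; EF_A = 14
ES_B = 0; EF_B = 5
ES_C = max(EF_A=14, EF_B=5) = 14; EF_C = 14+12 = 26
ES_D = max(EF_A=14, EF_B=5) = 14; EF_D = 14+10 = 24
ES_E = max(EF_C=26, EF_D=24) = 26; EF_E = 26+10 = 36
Expected project duration μ = 36 days. Critical path: A → C → E.

Variances on critical path: σ²_A=1.778, σ²_C=11.111, σ²_E=2.778.
Largest is σ²_C = 11.111.

C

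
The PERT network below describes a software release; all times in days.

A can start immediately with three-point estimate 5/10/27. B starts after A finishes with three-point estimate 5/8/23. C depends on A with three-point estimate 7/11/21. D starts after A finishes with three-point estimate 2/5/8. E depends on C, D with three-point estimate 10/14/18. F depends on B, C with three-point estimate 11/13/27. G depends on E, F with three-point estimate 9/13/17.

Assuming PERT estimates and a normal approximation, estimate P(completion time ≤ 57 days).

te_A = (5 + 4·10 + 27)/6 = 72/6 = 12; σ²_A = ((27−5)/6)² = 13.444
te_B = (5 + 4·8 + 23)/6 = 60/6 = 10; σ²_B = ((23−5)/6)² = 9.000
te_C = (7 + 4·11 + 21)/6 = 72/6 = 12; σ²_C = ((21−7)/6)² = 5.444
te_D = (2 + 4·5 + 8)/6 = 30/6 = 5; σ²_D = ((8−2)/6)² = 1.000
te_E = (10 + 4·14 + 18)/6 = 84/6 = 14; σ²_E = ((18−10)/6)² = 1.778
te_F = (11 + 4·13 + 27)/6 = 90/6 = 15; σ²_F = ((27−11)/6)² = 7.111
te_G = (9 + 4·13 + 17)/6 = 78/6 = 13; σ²_G = ((17−9)/6)² = 1.778

Forward pass:
ES_A = 0; EF_A = 12
ES_B = 12; EF_B = 12+10 = 22
ES_C = 12; EF_C = 12+12 = 24
ES_D = 12; EF_D = 12+5 = 17
ES_E = max(EF_C=24, EF_D=17) = 24; EF_E = 24+14 = 38
ES_F = max(EF_B=22, EF_C=24) = 24; EF_F = 24+15 = 39
ES_G = max(EF_E=38, EF_F=39) = 39; EF_G = 39+13 = 52
Expected project duration μ = 52 days. Critical path: A → C → F → G.

Variance along critical path = 13.444 + 5.444 + 7.111 + 1.778 = 27.778; σ = √27.778 = 5.270 days.
Z = (57 − 52) / 5.270 = 0.949
P(T ≤ 57) = Φ(0.949) ≈ 0.829

0.829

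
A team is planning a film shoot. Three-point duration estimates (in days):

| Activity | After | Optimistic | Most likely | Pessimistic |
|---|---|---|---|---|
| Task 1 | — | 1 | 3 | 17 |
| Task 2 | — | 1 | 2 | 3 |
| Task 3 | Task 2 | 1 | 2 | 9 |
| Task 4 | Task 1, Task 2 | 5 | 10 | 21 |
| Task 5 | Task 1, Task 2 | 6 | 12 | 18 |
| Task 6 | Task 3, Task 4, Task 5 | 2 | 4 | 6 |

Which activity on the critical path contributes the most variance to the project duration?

Task 1

te_Task 1 = (1 + 4·3 + 17)/6 = 30/6 = 5; σ²_Task 1 = ((17−1)/6)² = 7.111
te_Task 2 = (1 + 4·2 + 3)/6 = 12/6 = 2; σ²_Task 2 = ((3−1)/6)² = 0.111
te_Task 3 = (1 + 4·2 + 9)/6 = 18/6 = 3; σ²_Task 3 = ((9−1)/6)² = 1.778
te_Task 4 = (5 + 4·10 + 21)/6 = 66/6 = 11; σ²_Task 4 = ((21−5)/6)² = 7.111
te_Task 5 = (6 + 4·12 + 18)/6 = 72/6 = 12; σ²_Task 5 = ((18−6)/6)² = 4.000
te_Task 6 = (2 + 4·4 + 6)/6 = 24/6 = 4; σ²_Task 6 = ((6−2)/6)² = 0.444

Forward pass:
ES_Task 1 = 0; EF_Task 1 = 5
ES_Task 2 = 0; EF_Task 2 = 2
ES_Task 3 = 2; EF_Task 3 = 2+3 = 5
ES_Task 4 = max(EF_Task 1=5, EF_Task 2=2) = 5; EF_Task 4 = 5+11 = 16
ES_Task 5 = max(EF_Task 1=5, EF_Task 2=2) = 5; EF_Task 5 = 5+12 = 17
ES_Task 6 = max(EF_Task 3=5, EF_Task 4=16, EF_Task 5=17) = 17; EF_Task 6 = 17+4 = 21
Expected project duration μ = 21 days. Critical path: Task 1 → Task 5 → Task 6.

Variances on critical path: σ²_Task 1=7.111, σ²_Task 5=4.000, σ²_Task 6=0.444.
Largest is σ²_Task 1 = 7.111.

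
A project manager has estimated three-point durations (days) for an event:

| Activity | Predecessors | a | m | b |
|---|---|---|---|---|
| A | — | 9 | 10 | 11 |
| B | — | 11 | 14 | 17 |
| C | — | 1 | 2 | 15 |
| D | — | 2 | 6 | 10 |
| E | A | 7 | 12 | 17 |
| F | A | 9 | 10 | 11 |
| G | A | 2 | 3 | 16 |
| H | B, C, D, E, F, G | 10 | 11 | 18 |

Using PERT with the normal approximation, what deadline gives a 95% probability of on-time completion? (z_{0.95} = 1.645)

37.6 days

te_A = (9 + 4·10 + 11)/6 = 60/6 = 10; σ²_A = ((11−9)/6)² = 0.111
te_B = (11 + 4·14 + 17)/6 = 84/6 = 14; σ²_B = ((17−11)/6)² = 1.000
te_C = (1 + 4·2 + 15)/6 = 24/6 = 4; σ²_C = ((15−1)/6)² = 5.444
te_D = (2 + 4·6 + 10)/6 = 36/6 = 6; σ²_D = ((10−2)/6)² = 1.778
te_E = (7 + 4·12 + 17)/6 = 72/6 = 12; σ²_E = ((17−7)/6)² = 2.778
te_F = (9 + 4·10 + 11)/6 = 60/6 = 10; σ²_F = ((11−9)/6)² = 0.111
te_G = (2 + 4·3 + 16)/6 = 30/6 = 5; σ²_G = ((16−2)/6)² = 5.444
te_H = (10 + 4·11 + 18)/6 = 72/6 = 12; σ²_H = ((18−10)/6)² = 1.778

Forward pass:
ES_A = 0; EF_A = 10
ES_B = 0; EF_B = 14
ES_C = 0; EF_C = 4
ES_D = 0; EF_D = 6
ES_E = 10; EF_E = 10+12 = 22
ES_F = 10; EF_F = 10+10 = 20
ES_G = 10; EF_G = 10+5 = 15
ES_H = max(EF_B=14, EF_C=4, EF_D=6, EF_E=22, EF_F=20, EF_G=15) = 22; EF_H = 22+12 = 34
Expected project duration μ = 34 days. Critical path: A → E → H.

Variance along critical path = 0.111 + 2.778 + 1.778 = 4.667; σ = 2.160 days.
D = μ + z·σ = 34 + 1.645·2.160 = 37.6 days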